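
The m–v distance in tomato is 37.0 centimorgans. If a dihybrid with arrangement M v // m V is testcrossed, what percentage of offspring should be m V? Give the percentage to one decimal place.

A map distance of 37.0 centimorgans corresponds to a recombination frequency of 0.370.
The F1 is M v / m V, so m V is a parental gamete class with expected frequency (1 − r)/2 = 0.630/2 = 0.3150.
That is 0.3150 = 31.5% of the progeny.

31.5%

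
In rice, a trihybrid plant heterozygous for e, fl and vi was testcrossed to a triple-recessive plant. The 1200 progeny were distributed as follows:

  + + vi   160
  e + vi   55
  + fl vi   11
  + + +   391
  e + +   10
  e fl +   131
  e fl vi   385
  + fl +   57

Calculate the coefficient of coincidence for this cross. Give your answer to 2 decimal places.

0.61

The two most frequent reciprocal classes, e fl vi and + + +, are the parental types, so the F1 was e fl vi / + + +.
The two rarest classes, + fl vi and e + +, are the double crossovers. Comparing them with the parentals, only the e allele has switched, so e is the middle locus and the order is fl – e – vi.
fl–e: (112 + 21)/1200 = 0.1108; e–vi: (291 + 21)/1200 = 0.2600.
Expected DCO frequency = 0.1108 × 0.2600 ≈ 0.02881; observed = 21/1200 ≈ 0.01750.
Coefficient of coincidence = 0.01750/0.02881 ≈ 0.61.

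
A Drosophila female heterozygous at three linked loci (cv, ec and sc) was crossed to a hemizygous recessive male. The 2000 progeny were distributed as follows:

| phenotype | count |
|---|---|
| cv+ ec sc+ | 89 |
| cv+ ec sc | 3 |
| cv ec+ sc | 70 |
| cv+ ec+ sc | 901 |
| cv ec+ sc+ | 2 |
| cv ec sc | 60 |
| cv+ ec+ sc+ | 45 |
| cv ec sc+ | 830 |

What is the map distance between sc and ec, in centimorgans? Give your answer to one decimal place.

5.5 centimorgans

The two most frequent reciprocal classes, cv ec sc+ and cv+ ec+ sc, are the parental types, so the F1 was cv ec sc+ / cv+ ec+ sc.
The two rarest classes, cv ec+ sc+ and cv+ ec sc, are the double crossovers. Comparing them with the parentals, only the ec allele has switched, so ec is the middle locus and the order is cv – ec – sc.
Crossovers in the ec–sc interval produce the single-crossover classes cv ec sc and cv+ ec+ sc+ (60 + 45 = 105) plus the double crossovers (5).
RF(ec–sc) = (105 + 5) / 2000 = 110/2000 = 0.0550 → 5.5 centimorgans.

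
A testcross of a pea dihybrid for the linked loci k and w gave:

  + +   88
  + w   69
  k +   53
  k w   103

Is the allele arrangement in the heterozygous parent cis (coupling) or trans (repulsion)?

The two most frequent classes are + + (88) and k w (103); these are the parental (non-recombinant) types.
So the F1 carried + + on one chromosome and k w on the other — the recessive alleles are on the same chromosome (cis / coupling).

cis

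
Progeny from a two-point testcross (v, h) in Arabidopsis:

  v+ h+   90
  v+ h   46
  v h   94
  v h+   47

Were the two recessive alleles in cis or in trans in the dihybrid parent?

The two most frequent classes are v+ h+ (90) and v h (94); these are the parental (non-recombinant) types.
So the F1 carried v+ h+ on one chromosome and v h on the other — the recessive alleles are on the same chromosome (cis / coupling).

cis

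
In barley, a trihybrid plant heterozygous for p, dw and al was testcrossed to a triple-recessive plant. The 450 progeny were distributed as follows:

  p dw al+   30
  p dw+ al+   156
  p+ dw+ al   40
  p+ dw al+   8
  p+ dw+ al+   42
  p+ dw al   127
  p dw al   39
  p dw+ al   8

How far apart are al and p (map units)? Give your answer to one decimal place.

21.6 map units

The two most frequent reciprocal classes, p+ dw al and p dw+ al+, are the parental types, so the F1 was p+ dw al / p dw+ al+.
The two rarest classes, p+ dw al+ and p dw+ al, are the double crossovers. Comparing them with the parentals, only the al allele has switched, so al is the middle locus and the order is p – al – dw.
Crossovers in the p–al interval produce the single-crossover classes p dw al and p+ dw+ al+ (39 + 42 = 81) plus the double crossovers (16).
RF(p–al) = (81 + 16) / 450 = 97/450 = 0.2156 → 21.6 map units.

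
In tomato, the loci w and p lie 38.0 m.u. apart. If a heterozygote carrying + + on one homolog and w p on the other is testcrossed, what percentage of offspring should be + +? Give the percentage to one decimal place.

31.0%

A map distance of 38.0 m.u. corresponds to a recombination frequency of 0.380.
The F1 is + + / w p, so + + is a parental gamete class with expected frequency (1 − r)/2 = 0.620/2 = 0.3100.
That is 0.3100 = 31.0% of the progeny.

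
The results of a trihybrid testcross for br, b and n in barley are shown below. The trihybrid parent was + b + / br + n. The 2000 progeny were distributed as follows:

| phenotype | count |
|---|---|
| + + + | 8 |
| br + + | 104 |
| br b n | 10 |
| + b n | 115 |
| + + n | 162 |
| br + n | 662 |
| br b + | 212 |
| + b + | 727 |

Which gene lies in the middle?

The two rarest classes, + + + and br b n, are the double crossovers. Comparing them with the parentals, only the b allele has switched, so b is the middle locus and the order is br – b – n.

b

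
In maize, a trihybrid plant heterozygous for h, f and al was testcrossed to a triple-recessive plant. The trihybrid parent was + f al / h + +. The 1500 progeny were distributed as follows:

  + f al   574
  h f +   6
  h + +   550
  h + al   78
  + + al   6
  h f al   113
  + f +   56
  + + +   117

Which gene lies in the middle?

f

The two rarest classes, + + al and h f +, are the double crossovers. Comparing them with the parentals, only the f allele has switched, so f is the middle locus and the order is al – f – h.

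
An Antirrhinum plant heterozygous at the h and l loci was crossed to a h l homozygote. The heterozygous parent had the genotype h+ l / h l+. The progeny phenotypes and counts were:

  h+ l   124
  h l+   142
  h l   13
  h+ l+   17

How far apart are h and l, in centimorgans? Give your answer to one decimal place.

10.1 centimorgans

The recombinant classes are h+ l+ and h l: 17 + 13 = 30.
Recombination frequency = 30/296 = 0.1014 ≈ 10.1%, i.e. 10.1 centimorgans.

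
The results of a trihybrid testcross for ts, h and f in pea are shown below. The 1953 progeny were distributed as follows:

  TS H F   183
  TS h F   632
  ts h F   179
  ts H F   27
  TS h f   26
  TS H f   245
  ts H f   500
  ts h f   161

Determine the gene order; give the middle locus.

The two most frequent reciprocal classes, ts H f and TS h F, are the parental types, so the F1 was ts H f / TS h F.
The two rarest classes, ts H F and TS h f, are the double crossovers. Comparing them with the parentals, only the f allele has switched, so f is the middle locus and the order is ts – f – h.

f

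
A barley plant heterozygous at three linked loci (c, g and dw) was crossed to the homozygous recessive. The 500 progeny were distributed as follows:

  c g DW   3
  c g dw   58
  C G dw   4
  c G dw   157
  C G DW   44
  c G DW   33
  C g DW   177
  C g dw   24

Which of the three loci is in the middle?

The two most frequent reciprocal classes, C g DW and c G dw, are the parental types, so the F1 was C g DW / c G dw.
The two rarest classes, c g DW and C G dw, are the double crossovers. Comparing them with the parentals, only the c allele has switched, so c is the middle locus and the order is dw – c – g.

c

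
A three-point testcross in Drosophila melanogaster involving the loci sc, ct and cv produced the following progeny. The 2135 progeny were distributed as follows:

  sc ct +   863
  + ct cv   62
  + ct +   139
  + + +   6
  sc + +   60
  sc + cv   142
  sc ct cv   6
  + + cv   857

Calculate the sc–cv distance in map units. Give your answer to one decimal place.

13.7 map units

The two most frequent reciprocal classes, + + cv and sc ct +, are the parental types, so the F1 was + + cv / sc ct +.
The two rarest classes, + + + and sc ct cv, are the double crossovers. Comparing them with the parentals, only the cv allele has switched, so cv is the middle locus and the order is sc – cv – ct.
Crossovers in the sc–cv interval produce the single-crossover classes sc + cv and + ct + (142 + 139 = 281) plus the double crossovers (12).
RF(sc–cv) = (281 + 12) / 2135 = 293/2135 = 0.1372 → 13.7 map units.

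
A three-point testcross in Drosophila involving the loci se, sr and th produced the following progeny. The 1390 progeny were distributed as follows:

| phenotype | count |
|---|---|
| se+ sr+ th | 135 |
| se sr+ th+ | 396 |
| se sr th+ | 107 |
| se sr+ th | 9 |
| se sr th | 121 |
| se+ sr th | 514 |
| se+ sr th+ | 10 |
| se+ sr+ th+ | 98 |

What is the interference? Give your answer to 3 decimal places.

The two most frequent reciprocal classes, se+ sr th and se sr+ th+, are the parental types, so the F1 was se+ sr th / se sr+ th+.
The two rarest classes, se+ sr th+ and se sr+ th, are the double crossovers. Comparing them with the parentals, only the th allele has switched, so th is the middle locus and the order is se – th – sr.
se–th: (219 + 19)/1390 = 0.1712; th–sr: (242 + 19)/1390 = 0.1878.
Expected DCO frequency = 0.1712 × 0.1878 ≈ 0.03215; observed = 19/1390 ≈ 0.01367.
Coefficient of coincidence = 0.01367/0.03215 ≈ 0.425; interference = 1 − 0.425 = 0.575.

0.575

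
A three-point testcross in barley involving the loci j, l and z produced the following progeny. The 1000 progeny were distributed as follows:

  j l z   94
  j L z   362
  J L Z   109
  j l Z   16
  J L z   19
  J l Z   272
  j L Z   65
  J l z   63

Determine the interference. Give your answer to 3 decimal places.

The two most frequent reciprocal classes, J l Z and j L z, are the parental types, so the F1 was J l Z / j L z.
The two rarest classes, j l Z and J L z, are the double crossovers. Comparing them with the parentals, only the j allele has switched, so j is the middle locus and the order is l – j – z.
l–j: (203 + 35)/1000 = 0.2380; j–z: (128 + 35)/1000 = 0.1630.
Expected DCO frequency = 0.2380 × 0.1630 ≈ 0.03879; observed = 35/1000 ≈ 0.03500.
Coefficient of coincidence = 0.03500/0.03879 ≈ 0.902; interference = 1 − 0.902 = 0.098.

0.098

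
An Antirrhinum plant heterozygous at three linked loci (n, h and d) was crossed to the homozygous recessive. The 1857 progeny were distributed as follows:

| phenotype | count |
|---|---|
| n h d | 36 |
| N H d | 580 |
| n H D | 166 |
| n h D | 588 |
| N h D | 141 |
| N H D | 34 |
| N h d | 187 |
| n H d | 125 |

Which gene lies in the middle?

d

The two most frequent reciprocal classes, N H d and n h D, are the parental types, so the F1 was N H d / n h D.
The two rarest classes, N H D and n h d, are the double crossovers. Comparing them with the parentals, only the d allele has switched, so d is the middle locus and the order is n – d – h.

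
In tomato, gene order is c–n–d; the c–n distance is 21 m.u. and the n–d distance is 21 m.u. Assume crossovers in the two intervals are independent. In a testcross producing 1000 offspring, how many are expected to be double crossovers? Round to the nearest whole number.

44

Map distances give recombination frequencies of 0.210 and 0.210 for the two intervals.
With no interference, expected double-crossover frequency = 0.210 × 0.210 = 0.04410.
Expected number = 0.04410 × 1000 = 44.10 ≈ 44.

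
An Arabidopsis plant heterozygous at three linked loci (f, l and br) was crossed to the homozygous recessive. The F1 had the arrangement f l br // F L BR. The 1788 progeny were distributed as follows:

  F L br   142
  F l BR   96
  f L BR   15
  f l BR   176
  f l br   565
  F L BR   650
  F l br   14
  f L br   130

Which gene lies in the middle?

The two rarest classes, F l br and f L BR, are the double crossovers. Comparing them with the parentals, only the f allele has switched, so f is the middle locus and the order is br – f – l.

f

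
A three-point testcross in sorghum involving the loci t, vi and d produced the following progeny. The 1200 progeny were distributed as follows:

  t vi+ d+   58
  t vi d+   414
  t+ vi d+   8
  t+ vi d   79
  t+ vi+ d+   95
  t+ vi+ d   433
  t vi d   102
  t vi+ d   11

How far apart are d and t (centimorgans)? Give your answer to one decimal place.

18.0 centimorgans

The two most frequent reciprocal classes, t vi d+ and t+ vi+ d, are the parental types, so the F1 was t vi d+ / t+ vi+ d.
The two rarest classes, t+ vi d+ and t vi+ d, are the double crossovers. Comparing them with the parentals, only the t allele has switched, so t is the middle locus and the order is vi – t – d.
Crossovers in the t–d interval produce the single-crossover classes t vi d and t+ vi+ d+ (102 + 95 = 197) plus the double crossovers (19).
RF(t–d) = (197 + 19) / 1200 = 216/1200 = 0.1800 → 18.0 centimorgans.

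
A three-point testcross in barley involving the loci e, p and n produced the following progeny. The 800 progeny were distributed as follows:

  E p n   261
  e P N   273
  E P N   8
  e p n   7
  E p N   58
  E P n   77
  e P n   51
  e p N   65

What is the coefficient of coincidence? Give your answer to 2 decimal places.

0.62

The two most frequent reciprocal classes, E p n and e P N, are the parental types, so the F1 was E p n / e P N.
The two rarest classes, e p n and E P N, are the double crossovers. Comparing them with the parentals, only the e allele has switched, so e is the middle locus and the order is n – e – p.
n–e: (109 + 15)/800 = 0.1550; e–p: (142 + 15)/800 = 0.1963.
Expected DCO frequency = 0.1550 × 0.1963 ≈ 0.03043; observed = 15/800 ≈ 0.01875.
Coefficient of coincidence = 0.01875/0.03043 ≈ 0.62.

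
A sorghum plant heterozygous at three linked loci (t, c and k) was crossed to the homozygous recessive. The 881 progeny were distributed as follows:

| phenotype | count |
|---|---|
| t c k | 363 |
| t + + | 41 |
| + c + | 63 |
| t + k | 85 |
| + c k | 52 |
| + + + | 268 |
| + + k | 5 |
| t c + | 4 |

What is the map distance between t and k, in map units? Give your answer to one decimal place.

The two most frequent reciprocal classes, t c k and + + +, are the parental types, so the F1 was t c k / + + +.
The two rarest classes, t c + and + + k, are the double crossovers. Comparing them with the parentals, only the k allele has switched, so k is the middle locus and the order is c – k – t.
Crossovers in the k–t interval produce the single-crossover classes + c k and t + + (52 + 41 = 93) plus the double crossovers (9).
RF(k–t) = (93 + 9) / 881 = 102/881 = 0.1158 → 11.6 map units.

11.6 map units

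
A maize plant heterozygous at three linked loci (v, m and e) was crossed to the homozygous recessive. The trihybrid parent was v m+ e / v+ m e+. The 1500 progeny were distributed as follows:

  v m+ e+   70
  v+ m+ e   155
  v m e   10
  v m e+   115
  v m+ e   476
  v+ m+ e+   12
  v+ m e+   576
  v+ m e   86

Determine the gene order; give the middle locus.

The two rarest classes, v m e and v+ m+ e+, are the double crossovers. Comparing them with the parentals, only the m allele has switched, so m is the middle locus and the order is v – m – e.

m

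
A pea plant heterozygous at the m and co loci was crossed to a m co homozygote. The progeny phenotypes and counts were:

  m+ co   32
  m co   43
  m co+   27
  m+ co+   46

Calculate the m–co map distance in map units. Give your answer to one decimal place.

The two most frequent classes, m+ co+ (46) and m co (43), are the parental types, so the F1 was m+ co+ / m co.
The recombinant classes are m+ co and m co+: 32 + 27 = 59.
Recombination frequency = 59/148 = 0.3986 ≈ 39.9%, i.e. 39.9 map units.

39.9 map units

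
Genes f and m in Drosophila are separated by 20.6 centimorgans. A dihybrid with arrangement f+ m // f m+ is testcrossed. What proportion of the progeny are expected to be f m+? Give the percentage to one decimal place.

39.7%

A map distance of 20.6 centimorgans corresponds to a recombination frequency of 0.206.
The F1 is f+ m / f m+, so f m+ is a parental gamete class with expected frequency (1 − r)/2 = 0.794/2 = 0.3970.
That is 0.3970 = 39.7% of the progeny.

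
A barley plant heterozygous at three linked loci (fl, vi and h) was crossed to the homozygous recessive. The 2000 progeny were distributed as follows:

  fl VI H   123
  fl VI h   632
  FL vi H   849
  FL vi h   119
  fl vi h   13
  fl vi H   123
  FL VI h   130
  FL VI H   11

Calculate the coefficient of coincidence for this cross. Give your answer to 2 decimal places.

0.65

The two most frequent reciprocal classes, FL vi H and fl VI h, are the parental types, so the F1 was FL vi H / fl VI h.
The two rarest classes, FL VI H and fl vi h, are the double crossovers. Comparing them with the parentals, only the vi allele has switched, so vi is the middle locus and the order is fl – vi – h.
fl–vi: (253 + 24)/2000 = 0.1385; vi–h: (242 + 24)/2000 = 0.1330.
Expected DCO frequency = 0.1385 × 0.1330 ≈ 0.01842; observed = 24/2000 ≈ 0.01200.
Coefficient of coincidence = 0.01200/0.01842 ≈ 0.65.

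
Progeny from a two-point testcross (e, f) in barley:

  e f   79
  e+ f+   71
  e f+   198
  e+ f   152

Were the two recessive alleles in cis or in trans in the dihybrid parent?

The two most frequent classes are e+ f (152) and e f+ (198); these are the parental (non-recombinant) types.
So the F1 carried e+ f on one chromosome and e f+ on the other — the recessive alleles are on opposite chromosomes (trans / repulsion).

trans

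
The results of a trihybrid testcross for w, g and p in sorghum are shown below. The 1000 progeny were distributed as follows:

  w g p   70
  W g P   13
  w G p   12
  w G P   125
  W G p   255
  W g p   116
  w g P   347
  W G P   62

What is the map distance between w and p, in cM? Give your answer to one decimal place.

The two most frequent reciprocal classes, W G p and w g P, are the parental types, so the F1 was W G p / w g P.
The two rarest classes, w G p and W g P, are the double crossovers. Comparing them with the parentals, only the w allele has switched, so w is the middle locus and the order is g – w – p.
Crossovers in the w–p interval produce the single-crossover classes W G P and w g p (62 + 70 = 132) plus the double crossovers (25).
RF(w–p) = (132 + 25) / 1000 = 157/1000 = 0.1570 → 15.7 cM.

15.7 cM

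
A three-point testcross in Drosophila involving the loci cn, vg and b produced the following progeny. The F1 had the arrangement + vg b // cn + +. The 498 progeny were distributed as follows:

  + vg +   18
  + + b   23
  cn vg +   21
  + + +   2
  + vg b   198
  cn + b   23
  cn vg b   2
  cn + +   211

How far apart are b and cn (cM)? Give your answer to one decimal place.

9.0 cM

The two rarest classes, cn vg b and + + +, are the double crossovers. Comparing them with the parentals, only the cn allele has switched, so cn is the middle locus and the order is b – cn – vg.
Crossovers in the b–cn interval produce the single-crossover classes + vg + and cn + b (18 + 23 = 41) plus the double crossovers (4).
RF(b–cn) = (41 + 4) / 498 = 45/498 = 0.0904 → 9.0 cM.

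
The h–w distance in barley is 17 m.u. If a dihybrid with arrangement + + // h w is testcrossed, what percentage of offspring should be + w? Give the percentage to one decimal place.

A map distance of 17 m.u. corresponds to a recombination frequency of 0.170.
The F1 is + + / h w, so + w is a recombinant gamete class with expected frequency r/2 = 0.170/2 = 0.0850.
That is 0.0850 = 8.5% of the progeny.

8.5%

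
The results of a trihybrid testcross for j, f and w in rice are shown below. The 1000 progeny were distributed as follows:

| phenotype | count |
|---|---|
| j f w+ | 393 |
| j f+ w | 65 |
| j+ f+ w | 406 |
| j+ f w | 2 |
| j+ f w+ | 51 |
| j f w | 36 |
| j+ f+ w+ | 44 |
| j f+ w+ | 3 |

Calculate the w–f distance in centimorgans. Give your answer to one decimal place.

8.5 centimorgans

The two most frequent reciprocal classes, j+ f+ w and j f w+, are the parental types, so the F1 was j+ f+ w / j f w+.
The two rarest classes, j+ f w and j f+ w+, are the double crossovers. Comparing them with the parentals, only the f allele has switched, so f is the middle locus and the order is j – f – w.
Crossovers in the f–w interval produce the single-crossover classes j+ f+ w+ and j f w (44 + 36 = 80) plus the double crossovers (5).
RF(f–w) = (80 + 5) / 1000 = 85/1000 = 0.0850 → 8.5 centimorgans.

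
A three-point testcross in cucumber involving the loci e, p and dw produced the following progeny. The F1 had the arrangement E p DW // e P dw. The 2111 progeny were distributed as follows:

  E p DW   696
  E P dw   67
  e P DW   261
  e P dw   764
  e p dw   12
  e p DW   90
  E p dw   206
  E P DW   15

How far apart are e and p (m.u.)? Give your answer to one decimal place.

8.7 m.u.

The two rarest classes, E P DW and e p dw, are the double crossovers. Comparing them with the parentals, only the p allele has switched, so p is the middle locus and the order is dw – p – e.
Crossovers in the p–e interval produce the single-crossover classes e p DW and E P dw (90 + 67 = 157) plus the double crossovers (27).
RF(p–e) = (157 + 27) / 2111 = 184/2111 = 0.0872 → 8.7 m.u.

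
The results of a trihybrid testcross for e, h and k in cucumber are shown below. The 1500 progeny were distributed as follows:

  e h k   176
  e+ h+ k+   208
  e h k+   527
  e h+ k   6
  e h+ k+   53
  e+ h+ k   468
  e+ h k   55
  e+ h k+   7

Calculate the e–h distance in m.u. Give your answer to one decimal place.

8.1 m.u.

The two most frequent reciprocal classes, e+ h+ k and e h k+, are the parental types, so the F1 was e+ h+ k / e h k+.
The two rarest classes, e h+ k and e+ h k+, are the double crossovers. Comparing them with the parentals, only the e allele has switched, so e is the middle locus and the order is h – e – k.
Crossovers in the h–e interval produce the single-crossover classes e+ h k and e h+ k+ (55 + 53 = 108) plus the double crossovers (13).
RF(h–e) = (108 + 13) / 1500 = 121/1500 = 0.0807 → 8.1 m.u.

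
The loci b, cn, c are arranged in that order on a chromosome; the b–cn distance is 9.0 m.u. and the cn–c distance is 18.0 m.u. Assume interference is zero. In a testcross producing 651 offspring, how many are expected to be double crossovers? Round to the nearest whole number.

11

Map distances give recombination frequencies of 0.090 and 0.180 for the two intervals.
With no interference, expected double-crossover frequency = 0.090 × 0.180 = 0.01620.
Expected number = 0.01620 × 651 = 10.55 ≈ 11.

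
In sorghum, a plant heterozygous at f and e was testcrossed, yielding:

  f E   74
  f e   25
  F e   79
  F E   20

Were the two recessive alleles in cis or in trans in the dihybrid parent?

The two most frequent classes are F e (79) and f E (74); these are the parental (non-recombinant) types.
So the F1 carried F e on one chromosome and f E on the other — the recessive alleles are on opposite chromosomes (trans / repulsion).

trans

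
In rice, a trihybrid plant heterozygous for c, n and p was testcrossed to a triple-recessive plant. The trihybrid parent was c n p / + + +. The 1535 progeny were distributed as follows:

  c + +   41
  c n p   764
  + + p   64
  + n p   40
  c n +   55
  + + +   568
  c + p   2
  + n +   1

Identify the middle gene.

The two rarest classes, c + p and + n +, are the double crossovers. Comparing them with the parentals, only the n allele has switched, so n is the middle locus and the order is c – n – p.

n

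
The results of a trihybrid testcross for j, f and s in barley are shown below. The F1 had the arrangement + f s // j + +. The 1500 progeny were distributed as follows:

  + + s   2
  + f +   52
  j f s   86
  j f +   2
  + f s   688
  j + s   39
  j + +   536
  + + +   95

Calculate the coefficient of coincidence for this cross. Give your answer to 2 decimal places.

The two rarest classes, + + s and j f +, are the double crossovers. Comparing them with the parentals, only the f allele has switched, so f is the middle locus and the order is s – f – j.
s–f: (91 + 4)/1500 = 0.0633; f–j: (181 + 4)/1500 = 0.1233.
Expected DCO frequency = 0.0633 × 0.1233 ≈ 0.00780; observed = 4/1500 ≈ 0.00267.
Coefficient of coincidence = 0.00267/0.00780 ≈ 0.34.

0.34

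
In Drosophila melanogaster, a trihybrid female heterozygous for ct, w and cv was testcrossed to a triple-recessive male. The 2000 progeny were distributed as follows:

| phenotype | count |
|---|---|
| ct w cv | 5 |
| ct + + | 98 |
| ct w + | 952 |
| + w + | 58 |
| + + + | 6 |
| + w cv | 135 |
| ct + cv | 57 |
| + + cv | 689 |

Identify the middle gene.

The two most frequent reciprocal classes, + + cv and ct w +, are the parental types, so the F1 was + + cv / ct w +.
The two rarest classes, + + + and ct w cv, are the double crossovers. Comparing them with the parentals, only the cv allele has switched, so cv is the middle locus and the order is ct – cv – w.

cv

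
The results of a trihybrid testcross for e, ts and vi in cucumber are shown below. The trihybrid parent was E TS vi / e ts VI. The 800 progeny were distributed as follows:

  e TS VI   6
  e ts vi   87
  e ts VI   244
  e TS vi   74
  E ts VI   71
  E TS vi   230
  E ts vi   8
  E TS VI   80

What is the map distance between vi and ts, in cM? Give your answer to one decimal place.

The two rarest classes, E ts vi and e TS VI, are the double crossovers. Comparing them with the parentals, only the ts allele has switched, so ts is the middle locus and the order is e – ts – vi.
Crossovers in the ts–vi interval produce the single-crossover classes E TS VI and e ts vi (80 + 87 = 167) plus the double crossovers (14).
RF(ts–vi) = (167 + 14) / 800 = 181/800 = 0.2263 → 22.6 cM.

22.6 cM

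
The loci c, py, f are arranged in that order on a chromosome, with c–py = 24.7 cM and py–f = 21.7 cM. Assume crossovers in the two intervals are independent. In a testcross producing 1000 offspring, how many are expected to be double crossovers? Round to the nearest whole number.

Map distances give recombination frequencies of 0.247 and 0.217 for the two intervals.
With no interference, expected double-crossover frequency = 0.247 × 0.217 = 0.05360.
Expected number = 0.05360 × 1000 = 53.60 ≈ 54.

54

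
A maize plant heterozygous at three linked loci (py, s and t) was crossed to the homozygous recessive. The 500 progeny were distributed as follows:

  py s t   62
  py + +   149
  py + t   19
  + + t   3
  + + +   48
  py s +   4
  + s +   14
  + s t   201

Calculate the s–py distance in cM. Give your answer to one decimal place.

The two most frequent reciprocal classes, py + + and + s t, are the parental types, so the F1 was py + + / + s t.
The two rarest classes, py s + and + + t, are the double crossovers. Comparing them with the parentals, only the s allele has switched, so s is the middle locus and the order is py – s – t.
Crossovers in the py–s interval produce the single-crossover classes + + + and py s t (48 + 62 = 110) plus the double crossovers (7).
RF(py–s) = (110 + 7) / 500 = 117/500 = 0.2340 → 23.4 cM.

23.4 cM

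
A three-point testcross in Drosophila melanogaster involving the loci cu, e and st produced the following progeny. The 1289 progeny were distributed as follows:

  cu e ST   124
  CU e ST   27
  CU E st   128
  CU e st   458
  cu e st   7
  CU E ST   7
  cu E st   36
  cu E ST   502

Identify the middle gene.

cu

The two most frequent reciprocal classes, cu E ST and CU e st, are the parental types, so the F1 was cu E ST / CU e st.
The two rarest classes, CU E ST and cu e st, are the double crossovers. Comparing them with the parentals, only the cu allele has switched, so cu is the middle locus and the order is e – cu – st.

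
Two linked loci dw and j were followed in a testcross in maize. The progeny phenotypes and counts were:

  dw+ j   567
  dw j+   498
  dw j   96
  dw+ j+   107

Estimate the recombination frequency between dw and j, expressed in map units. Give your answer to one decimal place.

16.0 map units

The two most frequent classes, dw+ j (567) and dw j+ (498), are the parental types, so the F1 was dw+ j / dw j+.
The recombinant classes are dw+ j+ and dw j: 107 + 96 = 203.
Recombination frequency = 203/1268 = 0.1601 ≈ 16.0%, i.e. 16.0 map units.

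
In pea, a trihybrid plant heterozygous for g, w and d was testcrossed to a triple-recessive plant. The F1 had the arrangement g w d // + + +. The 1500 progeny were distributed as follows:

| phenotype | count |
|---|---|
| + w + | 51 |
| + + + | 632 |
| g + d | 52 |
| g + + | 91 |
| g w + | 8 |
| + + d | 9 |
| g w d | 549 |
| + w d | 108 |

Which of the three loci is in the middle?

The two rarest classes, g w + and + + d, are the double crossovers. Comparing them with the parentals, only the d allele has switched, so d is the middle locus and the order is g – d – w.

d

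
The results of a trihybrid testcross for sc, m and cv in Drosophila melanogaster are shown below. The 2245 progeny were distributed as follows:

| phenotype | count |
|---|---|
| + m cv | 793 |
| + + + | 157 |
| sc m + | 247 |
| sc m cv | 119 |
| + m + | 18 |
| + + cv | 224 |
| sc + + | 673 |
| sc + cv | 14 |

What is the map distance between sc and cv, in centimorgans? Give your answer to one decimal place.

The two most frequent reciprocal classes, + m cv and sc + +, are the parental types, so the F1 was + m cv / sc + +.
The two rarest classes, + m + and sc + cv, are the double crossovers. Comparing them with the parentals, only the cv allele has switched, so cv is the middle locus and the order is m – cv – sc.
Crossovers in the cv–sc interval produce the single-crossover classes sc m cv and + + + (119 + 157 = 276) plus the double crossovers (32).
RF(cv–sc) = (276 + 32) / 2245 = 308/2245 = 0.1372 → 13.7 centimorgans.

13.7 centimorgans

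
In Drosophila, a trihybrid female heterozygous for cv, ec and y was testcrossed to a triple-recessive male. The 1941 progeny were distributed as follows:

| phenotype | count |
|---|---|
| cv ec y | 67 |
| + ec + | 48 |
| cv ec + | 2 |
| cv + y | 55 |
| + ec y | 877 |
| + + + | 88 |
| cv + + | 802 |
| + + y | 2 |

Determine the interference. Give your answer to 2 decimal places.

The two most frequent reciprocal classes, cv + + and + ec y, are the parental types, so the F1 was cv + + / + ec y.
The two rarest classes, cv ec + and + + y, are the double crossovers. Comparing them with the parentals, only the ec allele has switched, so ec is the middle locus and the order is cv – ec – y.
cv–ec: (155 + 4)/1941 = 0.0819; ec–y: (103 + 4)/1941 = 0.0551.
Expected DCO frequency = 0.0819 × 0.0551 ≈ 0.00451; observed = 4/1941 ≈ 0.00206.
Coefficient of coincidence = 0.00206/0.00451 ≈ 0.46; interference = 1 − 0.46 = 0.54.

0.54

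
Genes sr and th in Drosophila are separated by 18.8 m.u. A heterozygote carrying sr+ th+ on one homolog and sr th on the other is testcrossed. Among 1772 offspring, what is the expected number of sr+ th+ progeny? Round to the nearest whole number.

A map distance of 18.8 m.u. corresponds to a recombination frequency of 0.188.
The F1 is sr+ th+ / sr th, so sr+ th+ is a parental gamete class with expected frequency (1 − r)/2 = 0.812/2 = 0.4060.
Expected number = 0.4060 × 1772 = 719.43 ≈ 719.

719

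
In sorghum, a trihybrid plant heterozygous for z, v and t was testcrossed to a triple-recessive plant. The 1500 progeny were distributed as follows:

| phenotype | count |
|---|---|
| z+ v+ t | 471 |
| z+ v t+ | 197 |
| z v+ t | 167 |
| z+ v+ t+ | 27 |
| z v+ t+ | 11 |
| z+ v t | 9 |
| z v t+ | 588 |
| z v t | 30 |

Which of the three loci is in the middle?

v

The two most frequent reciprocal classes, z+ v+ t and z v t+, are the parental types, so the F1 was z+ v+ t / z v t+.
The two rarest classes, z+ v t and z v+ t+, are the double crossovers. Comparing them with the parentals, only the v allele has switched, so v is the middle locus and the order is t – v – z.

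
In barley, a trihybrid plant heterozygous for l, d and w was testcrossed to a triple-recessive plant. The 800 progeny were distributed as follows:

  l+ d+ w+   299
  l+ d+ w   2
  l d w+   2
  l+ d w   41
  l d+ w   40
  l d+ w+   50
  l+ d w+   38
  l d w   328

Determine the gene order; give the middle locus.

w

The two most frequent reciprocal classes, l d w and l+ d+ w+, are the parental types, so the F1 was l d w / l+ d+ w+.
The two rarest classes, l d w+ and l+ d+ w, are the double crossovers. Comparing them with the parentals, only the w allele has switched, so w is the middle locus and the order is l – w – d.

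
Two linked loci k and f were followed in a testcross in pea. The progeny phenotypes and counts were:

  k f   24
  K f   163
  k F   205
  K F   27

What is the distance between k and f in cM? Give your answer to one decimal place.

12.2 cM

The two most frequent classes, K f (163) and k F (205), are the parental types, so the F1 was K f / k F.
The recombinant classes are K F and k f: 27 + 24 = 51.
Recombination frequency = 51/419 = 0.1217 ≈ 12.2%, i.e. 12.2 cM.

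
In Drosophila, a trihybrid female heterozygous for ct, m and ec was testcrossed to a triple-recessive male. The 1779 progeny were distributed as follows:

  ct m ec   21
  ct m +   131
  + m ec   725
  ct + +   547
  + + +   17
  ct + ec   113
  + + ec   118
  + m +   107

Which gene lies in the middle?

ct

The two most frequent reciprocal classes, ct + + and + m ec, are the parental types, so the F1 was ct + + / + m ec.
The two rarest classes, + + + and ct m ec, are the double crossovers. Comparing them with the parentals, only the ct allele has switched, so ct is the middle locus and the order is m – ct – ec.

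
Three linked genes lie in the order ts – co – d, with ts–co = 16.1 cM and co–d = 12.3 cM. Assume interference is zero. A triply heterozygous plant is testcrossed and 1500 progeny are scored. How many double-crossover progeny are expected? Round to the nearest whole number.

Map distances give recombination frequencies of 0.161 and 0.123 for the two intervals.
With no interference, expected double-crossover frequency = 0.161 × 0.123 = 0.01980.
Expected number = 0.01980 × 1500 = 29.70 ≈ 30.

30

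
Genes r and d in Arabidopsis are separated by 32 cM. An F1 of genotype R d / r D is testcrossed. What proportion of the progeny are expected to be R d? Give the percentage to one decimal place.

34.0%

A map distance of 32 cM corresponds to a recombination frequency of 0.320.
The F1 is R d / r D, so R d is a parental gamete class with expected frequency (1 − r)/2 = 0.680/2 = 0.3400.
That is 0.3400 = 34.0% of the progeny.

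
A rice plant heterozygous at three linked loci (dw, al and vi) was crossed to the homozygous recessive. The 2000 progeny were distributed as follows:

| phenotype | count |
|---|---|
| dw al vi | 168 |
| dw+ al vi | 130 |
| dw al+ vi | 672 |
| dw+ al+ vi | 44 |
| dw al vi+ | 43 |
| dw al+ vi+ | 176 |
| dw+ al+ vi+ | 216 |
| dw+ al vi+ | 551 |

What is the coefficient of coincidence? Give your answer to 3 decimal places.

The two most frequent reciprocal classes, dw al+ vi and dw+ al vi+, are the parental types, so the F1 was dw al+ vi / dw+ al vi+.
The two rarest classes, dw+ al+ vi and dw al vi+, are the double crossovers. Comparing them with the parentals, only the dw allele has switched, so dw is the middle locus and the order is vi – dw – al.
vi–dw: (306 + 87)/2000 = 0.1965; dw–al: (384 + 87)/2000 = 0.2355.
Expected DCO frequency = 0.1965 × 0.2355 ≈ 0.04628; observed = 87/2000 ≈ 0.04350.
Coefficient of coincidence = 0.04350/0.04628 ≈ 0.940.

0.940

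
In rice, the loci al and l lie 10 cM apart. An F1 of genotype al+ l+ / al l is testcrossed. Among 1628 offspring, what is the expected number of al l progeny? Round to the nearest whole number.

733

A map distance of 10 cM corresponds to a recombination frequency of 0.100.
The F1 is al+ l+ / al l, so al l is a parental gamete class with expected frequency (1 − r)/2 = 0.900/2 = 0.4500.
Expected number = 0.4500 × 1628 = 732.60 ≈ 733.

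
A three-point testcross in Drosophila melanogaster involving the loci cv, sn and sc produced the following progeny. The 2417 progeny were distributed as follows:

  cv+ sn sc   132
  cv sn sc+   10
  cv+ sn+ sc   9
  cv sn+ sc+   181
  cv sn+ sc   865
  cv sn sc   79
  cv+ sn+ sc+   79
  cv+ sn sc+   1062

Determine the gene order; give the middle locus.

The two most frequent reciprocal classes, cv+ sn sc+ and cv sn+ sc, are the parental types, so the F1 was cv+ sn sc+ / cv sn+ sc.
The two rarest classes, cv sn sc+ and cv+ sn+ sc, are the double crossovers. Comparing them with the parentals, only the cv allele has switched, so cv is the middle locus and the order is sc – cv – sn.

cv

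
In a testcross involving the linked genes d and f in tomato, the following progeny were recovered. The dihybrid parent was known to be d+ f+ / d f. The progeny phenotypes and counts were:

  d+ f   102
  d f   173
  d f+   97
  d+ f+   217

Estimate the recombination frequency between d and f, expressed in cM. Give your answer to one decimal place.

The recombinant classes are d+ f and d f+: 102 + 97 = 199.
Recombination frequency = 199/589 = 0.3379 ≈ 33.8%, i.e. 33.8 cM.

33.8 cM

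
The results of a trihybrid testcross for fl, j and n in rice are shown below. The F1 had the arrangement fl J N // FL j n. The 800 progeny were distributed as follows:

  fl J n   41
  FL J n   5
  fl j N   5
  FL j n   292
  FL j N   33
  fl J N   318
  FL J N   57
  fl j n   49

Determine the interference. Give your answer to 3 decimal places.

0.179

The two rarest classes, fl j N and FL J n, are the double crossovers. Comparing them with the parentals, only the j allele has switched, so j is the middle locus and the order is fl – j – n.
fl–j: (106 + 10)/800 = 0.1450; j–n: (74 + 10)/800 = 0.1050.
Expected DCO frequency = 0.1450 × 0.1050 ≈ 0.01522; observed = 10/800 ≈ 0.01250.
Coefficient of coincidence = 0.01250/0.01522 ≈ 0.821; interference = 1 − 0.821 = 0.179.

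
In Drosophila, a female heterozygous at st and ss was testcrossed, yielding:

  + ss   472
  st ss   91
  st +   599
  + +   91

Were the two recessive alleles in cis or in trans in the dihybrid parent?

The two most frequent classes are + ss (472) and st + (599); these are the parental (non-recombinant) types.
So the F1 carried + ss on one chromosome and st + on the other — the recessive alleles are on opposite chromosomes (trans / repulsion).

trans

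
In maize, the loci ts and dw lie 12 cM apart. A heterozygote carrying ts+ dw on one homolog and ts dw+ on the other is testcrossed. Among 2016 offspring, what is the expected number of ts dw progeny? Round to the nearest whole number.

121

A map distance of 12 cM corresponds to a recombination frequency of 0.120.
The F1 is ts+ dw / ts dw+, so ts dw is a recombinant gamete class with expected frequency r/2 = 0.120/2 = 0.0600.
Expected number = 0.0600 × 2016 = 120.96 ≈ 121.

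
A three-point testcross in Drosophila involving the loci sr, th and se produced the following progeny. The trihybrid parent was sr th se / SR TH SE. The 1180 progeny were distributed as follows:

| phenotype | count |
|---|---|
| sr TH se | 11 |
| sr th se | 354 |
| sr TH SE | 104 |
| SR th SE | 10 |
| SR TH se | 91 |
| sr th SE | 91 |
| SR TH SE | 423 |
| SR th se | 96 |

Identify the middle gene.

The two rarest classes, sr TH se and SR th SE, are the double crossovers. Comparing them with the parentals, only the th allele has switched, so th is the middle locus and the order is sr – th – se.

th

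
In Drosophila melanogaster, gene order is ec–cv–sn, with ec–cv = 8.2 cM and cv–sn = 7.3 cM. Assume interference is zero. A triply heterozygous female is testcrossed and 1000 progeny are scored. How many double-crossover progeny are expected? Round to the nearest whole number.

Map distances give recombination frequencies of 0.082 and 0.073 for the two intervals.
With no interference, expected double-crossover frequency = 0.082 × 0.073 = 0.00599.
Expected number = 0.00599 × 1000 = 5.99 ≈ 6.

6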